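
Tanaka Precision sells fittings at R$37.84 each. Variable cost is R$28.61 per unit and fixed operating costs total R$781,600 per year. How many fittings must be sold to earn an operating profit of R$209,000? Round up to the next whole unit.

Each unit contributes R$37.84 − R$28.61 = R$9.23.
Units = (FC + target) / CM = (R$781,600 + R$209,000) / R$9.23 = 107,323.94, so 107,324 fittings.

107,324 fittings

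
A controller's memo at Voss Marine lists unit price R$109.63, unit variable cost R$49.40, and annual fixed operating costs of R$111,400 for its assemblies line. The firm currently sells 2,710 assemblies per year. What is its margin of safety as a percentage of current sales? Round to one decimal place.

31.7%

Unit CM = price − variable cost = R$109.63 − R$49.40 = R$60.23. Break-even units = R$111,400 ÷ R$60.23 = 1,849.58; break-even revenue = 1,849.58 × R$109.63 = R$202,769.09.
Actual sales revenue = 2,710 × R$109.63 = R$297,097.30.
Margin of safety = (R$297,097.30 − R$202,769.09) ÷ R$297,097.30 = 31.7%.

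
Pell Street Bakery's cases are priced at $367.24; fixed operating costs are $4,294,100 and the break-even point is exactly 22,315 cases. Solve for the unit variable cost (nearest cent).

Contribution per unit must be FC / Q = $4,294,100 / 22,315 = $192.4311.
Variable cost per unit = $367.24 − $192.4311 = $174.81.

$174.81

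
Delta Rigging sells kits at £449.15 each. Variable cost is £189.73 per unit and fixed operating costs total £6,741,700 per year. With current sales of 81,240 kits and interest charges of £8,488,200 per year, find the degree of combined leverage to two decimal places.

At 81,240 units, contribution = 81,240 × £259.42 = £21,075,280.80.
EBIT = £21,075,280.80 − £6,741,700 = £14,333,580.80. Interest = £8,488,200.00, so EBIT − I = £5,845,380.80.
DCL = contribution ÷ (EBIT − I) = £21,075,280.80 ÷ £5,845,380.80 = 3.6055.

3.61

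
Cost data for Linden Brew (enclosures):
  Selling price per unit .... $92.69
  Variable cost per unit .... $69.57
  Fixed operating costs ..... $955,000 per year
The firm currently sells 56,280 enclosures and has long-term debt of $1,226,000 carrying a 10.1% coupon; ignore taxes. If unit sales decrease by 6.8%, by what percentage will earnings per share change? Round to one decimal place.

Total contribution margin = 56,280 × $23.12 = $1,301,193.60.
EBIT = $1,301,193.60 − $955,000 = $346,193.60.
Interest = $123,826.00, so EBIT − I = $222,367.60.
DCL = total CM / (EBIT − I) = $1,301,193.60 / $222,367.60 = 5.8515.
%ΔEPS = DCL × %ΔSales = 5.8515 × -6.8% = -39.8%.

-39.8%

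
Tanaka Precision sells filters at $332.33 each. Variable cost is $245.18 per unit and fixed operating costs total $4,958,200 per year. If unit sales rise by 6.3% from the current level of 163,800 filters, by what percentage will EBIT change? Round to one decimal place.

+9.7%

At 163,800 units, contribution = 163,800 × $87.15 = $14,275,170.00.
Subtracting fixed costs: EBIT = $14,275,170.00 − $4,958,200 = $9,316,970.00.
Degree of operating leverage = $14,275,170.00 / $9,316,970.00 = 1.5322.
Operating income changes by 1.5322 × +6.3% = +9.7%.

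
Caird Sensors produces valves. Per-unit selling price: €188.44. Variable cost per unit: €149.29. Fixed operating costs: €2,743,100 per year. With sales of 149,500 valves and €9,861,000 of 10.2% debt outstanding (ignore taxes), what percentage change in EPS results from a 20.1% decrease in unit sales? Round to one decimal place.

At 149,500 units, contribution = 149,500 × €39.15 = €5,852,925.00.
Subtracting fixed costs: EBIT = €5,852,925.00 − €2,743,100 = €3,109,825.00.
Interest = €1,005,822.00, so EBIT − I = €2,104,003.00.
Degree of combined leverage = contribution ÷ (EBIT − I) = €5,852,925.00 ÷ €2,104,003.00 = 2.7818.
%ΔEPS = DCL × %ΔSales = 2.7818 × -20.1% = -55.9%.

-55.9%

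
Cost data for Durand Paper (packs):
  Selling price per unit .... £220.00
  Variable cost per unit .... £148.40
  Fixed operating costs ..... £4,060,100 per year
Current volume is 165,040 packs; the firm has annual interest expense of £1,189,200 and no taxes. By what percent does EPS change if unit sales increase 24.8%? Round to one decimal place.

Total contribution margin = 165,040 × £71.60 = £11,816,864.00.
Operating income = contribution − fixed costs = £11,816,864.00 − £4,060,100 = £7,756,764.00.
After interest of £1,189,200.00, pre-tax earnings = £6,567,564.00.
Degree of combined leverage = contribution ÷ (EBIT − I) = £11,816,864.00 ÷ £6,567,564.00 = 1.7993.
%ΔEPS = DCL × %ΔSales = 1.7993 × +24.8% = +44.6%.

+44.6%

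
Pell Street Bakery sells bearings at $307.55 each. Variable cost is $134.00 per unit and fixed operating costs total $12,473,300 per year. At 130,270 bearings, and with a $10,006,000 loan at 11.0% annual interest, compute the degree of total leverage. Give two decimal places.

2.50

Contribution at this volume is 130,270 × $173.55 = $22,608,358.50.
Subtracting fixed costs: EBIT = $22,608,358.50 − $12,473,300 = $10,135,058.50. Interest = $1,100,660.00.
DOL = $22,608,358.50 ÷ $10,135,058.50 = 2.2307; DFL = $10,135,058.50 ÷ $9,034,398.50 = 1.1218.
DCL = DOL × DFL = 2.2307 × 1.1218 = 2.5024.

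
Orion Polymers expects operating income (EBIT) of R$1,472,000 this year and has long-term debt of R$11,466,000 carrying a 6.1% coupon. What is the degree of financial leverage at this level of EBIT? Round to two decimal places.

1.91

Annual interest charges come to R$699,426.00.
Degree of financial leverage = EBIT / (EBIT − interest) = R$1,472,000 / R$772,574.00 = 1.9053.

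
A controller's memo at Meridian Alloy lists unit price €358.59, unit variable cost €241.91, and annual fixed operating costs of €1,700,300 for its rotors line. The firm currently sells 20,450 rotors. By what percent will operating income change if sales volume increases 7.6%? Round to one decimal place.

Total contribution margin = 20,450 × €116.68 = €2,386,106.00.
Subtracting fixed costs: EBIT = €2,386,106.00 − €1,700,300 = €685,806.00.
DOL = contribution ÷ EBIT = €2,386,106.00 ÷ €685,806.00 = 3.4793.
So EBIT moves 3.4793 × (+7.6%) = +26.4%.

+26.4%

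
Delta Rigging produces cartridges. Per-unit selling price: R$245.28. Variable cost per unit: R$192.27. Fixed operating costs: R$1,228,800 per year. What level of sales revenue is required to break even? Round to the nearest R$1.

R$5,685,721

Contribution margin per unit = R$245.28 − R$192.27 = R$53.01, a CM ratio of R$53.01 ÷ R$245.28 = 0.2161.
Break-even revenue = fixed costs × price ÷ CM = R$1,228,800 × R$245.28 ÷ R$53.01 = R$5,685,721.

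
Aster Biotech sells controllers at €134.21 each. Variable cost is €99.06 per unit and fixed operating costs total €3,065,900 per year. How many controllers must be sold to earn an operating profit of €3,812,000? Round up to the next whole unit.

195,673 controllers

Unit CM = price − variable cost = €134.21 − €99.06 = €35.15.
Need Q such that Q × €35.15 − €3,065,900 = €3,812,000, i.e. Q = €6,877,900 / €35.15 = 195,672.83 → 195,673.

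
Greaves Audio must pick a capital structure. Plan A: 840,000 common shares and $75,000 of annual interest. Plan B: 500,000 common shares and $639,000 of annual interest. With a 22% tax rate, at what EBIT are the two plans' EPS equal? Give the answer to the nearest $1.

$1,468,412

Set EPS_A = EPS_B: (EBIT − $75,000)(1 − 0.22) ÷ 840,000 = (EBIT − $639,000)(1 − 0.22) ÷ 500,000.
The (1 − t) factor cancels: (EBIT − 75,000) × 500,000 = (EBIT − 639,000) × 840,000.
EBIT × (840,000 − 500,000) = 639,000 × 840,000 − 75,000 × 500,000 = 499,260,000,000, so EBIT = 499,260,000,000 ÷ 340,000 = 1,468,411.76.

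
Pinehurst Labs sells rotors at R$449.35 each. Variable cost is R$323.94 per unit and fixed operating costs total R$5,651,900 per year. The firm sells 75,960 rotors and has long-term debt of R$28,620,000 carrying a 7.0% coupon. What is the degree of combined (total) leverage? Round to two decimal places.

Contribution at this volume is 75,960 × R$125.41 = R$9,526,143.60.
Operating income = contribution − fixed costs = R$9,526,143.60 − R$5,651,900 = R$3,874,243.60. Interest = R$2,003,400.00.
DOL = R$9,526,143.60 ÷ R$3,874,243.60 = 2.4588; DFL = R$3,874,243.60 ÷ R$1,870,843.60 = 2.0709.
Combined leverage = 2.4588 × 2.0709 = 5.0919.

5.09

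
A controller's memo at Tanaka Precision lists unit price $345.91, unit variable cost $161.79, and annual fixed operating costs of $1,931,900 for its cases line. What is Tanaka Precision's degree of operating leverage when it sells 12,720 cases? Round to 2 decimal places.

5.71

Contribution at this volume is 12,720 × $184.12 = $2,342,006.40.
Subtracting fixed costs: EBIT = $2,342,006.40 − $1,931,900 = $410,106.40.
Degree of operating leverage = $2,342,006.40 / $410,106.40 = 5.7107.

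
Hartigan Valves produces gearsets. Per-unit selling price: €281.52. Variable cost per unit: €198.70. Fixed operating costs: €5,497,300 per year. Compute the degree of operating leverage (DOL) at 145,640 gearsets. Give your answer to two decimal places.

1.84

Contribution at this volume is 145,640 × €82.82 = €12,061,904.80.
Subtracting fixed costs: EBIT = €12,061,904.80 − €5,497,300 = €6,564,604.80.
Degree of operating leverage = €12,061,904.80 / €6,564,604.80 = 1.8374.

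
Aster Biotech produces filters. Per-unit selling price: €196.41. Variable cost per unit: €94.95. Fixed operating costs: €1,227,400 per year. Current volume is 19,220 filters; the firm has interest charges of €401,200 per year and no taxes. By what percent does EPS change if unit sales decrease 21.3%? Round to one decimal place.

-129.2%

Contribution at this volume is 19,220 × €101.46 = €1,950,061.20.
Subtracting fixed costs: EBIT = €1,950,061.20 − €1,227,400 = €722,661.20.
Interest = €401,200.00, so EBIT − I = €321,461.20.
DCL = total CM / (EBIT − I) = €1,950,061.20 / €321,461.20 = 6.0662.
%ΔEPS = DCL × %ΔSales = 6.0662 × -21.3% = -129.2%.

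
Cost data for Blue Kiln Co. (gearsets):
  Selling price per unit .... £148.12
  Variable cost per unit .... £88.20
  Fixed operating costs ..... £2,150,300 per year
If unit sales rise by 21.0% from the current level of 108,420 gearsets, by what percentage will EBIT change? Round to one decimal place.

+31.4%

Contribution at this volume is 108,420 × £59.92 = £6,496,526.40.
Operating income = contribution − fixed costs = £6,496,526.40 − £2,150,300 = £4,346,226.40.
So DOL = total CM / EBIT = £6,496,526.40 / £4,346,226.40 = 1.4948.
%ΔEBIT = DOL × %ΔSales = 1.4948 × +21.0% = +31.4%.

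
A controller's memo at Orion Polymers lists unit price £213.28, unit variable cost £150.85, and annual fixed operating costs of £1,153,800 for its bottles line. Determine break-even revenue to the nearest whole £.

£3,941,734

Contribution margin per unit = £213.28 − £150.85 = £62.43, a CM ratio of £62.43 ÷ £213.28 = 0.2927.
Break-even sales = FC ÷ CM ratio = £1,153,800 × £213.28 / £62.43 = £3,941,734.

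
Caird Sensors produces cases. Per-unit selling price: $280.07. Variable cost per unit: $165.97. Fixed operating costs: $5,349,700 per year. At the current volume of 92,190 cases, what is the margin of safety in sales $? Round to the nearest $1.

$12,688,273

Each unit contributes $280.07 − $165.97 = $114.10. Break-even units = $5,349,700 ÷ $114.10 = 46,886.06; break-even revenue = 46,886.06 × $280.07 = $13,131,380.18.
Current sales = 92,190 × $280.07 = $25,819,653.30.
Margin of safety = $25,819,653.30 − $13,131,380.18 = $12,688,273.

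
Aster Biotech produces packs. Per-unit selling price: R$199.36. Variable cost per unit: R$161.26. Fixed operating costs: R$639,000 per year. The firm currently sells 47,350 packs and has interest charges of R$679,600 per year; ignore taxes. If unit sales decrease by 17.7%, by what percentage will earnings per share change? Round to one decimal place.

Contribution at this volume is 47,350 × R$38.10 = R$1,804,035.00.
Subtracting fixed costs: EBIT = R$1,804,035.00 − R$639,000 = R$1,165,035.00.
After interest of R$679,600.00, pre-tax earnings = R$485,435.00.
Degree of combined leverage = contribution ÷ (EBIT − I) = R$1,804,035.00 ÷ R$485,435.00 = 3.7163.
EPS therefore changes by 3.7163 × (-17.7%) = -65.8%.

-65.8%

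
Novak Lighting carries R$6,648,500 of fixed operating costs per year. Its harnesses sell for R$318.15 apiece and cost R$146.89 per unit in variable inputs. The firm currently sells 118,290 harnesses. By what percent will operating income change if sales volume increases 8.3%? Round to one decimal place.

At 118,290 units, contribution = 118,290 × R$171.26 = R$20,258,345.40.
Subtracting fixed costs: EBIT = R$20,258,345.40 − R$6,648,500 = R$13,609,845.40.
So DOL = total CM / EBIT = R$20,258,345.40 / R$13,609,845.40 = 1.4885.
%ΔEBIT = DOL × %ΔSales = 1.4885 × +8.3% = +12.4%.

+12.4%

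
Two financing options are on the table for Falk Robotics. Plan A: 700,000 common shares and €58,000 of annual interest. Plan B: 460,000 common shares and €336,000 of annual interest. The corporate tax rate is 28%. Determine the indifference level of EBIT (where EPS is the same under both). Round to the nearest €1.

€868,833

Set EPS_A = EPS_B: (EBIT − €58,000)(1 − 0.28) ÷ 700,000 = (EBIT − €336,000)(1 − 0.28) ÷ 460,000.
Cancelling (1 − t) and cross-multiplying: 460,000·(EBIT − 58,000) = 700,000·(EBIT − 336,000).
Solving, EBIT = (336,000·700,000 − 58,000·460,000) / (700,000 − 460,000) = 208,520,000,000 / 240,000 = 868,833.33.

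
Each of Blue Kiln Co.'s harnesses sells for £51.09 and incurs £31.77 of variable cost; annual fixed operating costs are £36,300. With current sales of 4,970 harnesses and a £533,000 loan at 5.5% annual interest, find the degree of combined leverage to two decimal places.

At 4,970 units, contribution = 4,970 × £19.32 = £96,020.40.
Subtracting fixed costs: EBIT = £96,020.40 − £36,300 = £59,720.40. Interest = £29,315.00, so EBIT − I = £30,405.40.
DCL = contribution ÷ (EBIT − I) = £96,020.40 ÷ £30,405.40 = 3.1580.

3.16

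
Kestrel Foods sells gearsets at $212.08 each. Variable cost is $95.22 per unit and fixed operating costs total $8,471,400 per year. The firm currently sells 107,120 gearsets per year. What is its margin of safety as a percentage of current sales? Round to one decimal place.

32.3%

Each unit contributes $212.08 − $95.22 = $116.86. Break-even units = $8,471,400 ÷ $116.86 = 72,491.87; break-even revenue = 72,491.87 × $212.08 = $15,374,075.92.
Actual sales revenue = 107,120 × $212.08 = $22,718,009.60.
Margin of safety = ($22,718,009.60 − $15,374,075.92) ÷ $22,718,009.60 = 32.3%.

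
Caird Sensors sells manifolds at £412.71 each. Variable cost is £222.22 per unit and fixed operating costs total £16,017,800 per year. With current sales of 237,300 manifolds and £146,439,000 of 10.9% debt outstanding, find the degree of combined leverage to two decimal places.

Total contribution margin = 237,300 × £190.49 = £45,203,277.00.
Subtracting fixed costs: EBIT = £45,203,277.00 − £16,017,800 = £29,185,477.00. Interest = £15,961,851.00.
DOL = £45,203,277.00 ÷ £29,185,477.00 = 1.5488; DFL = £29,185,477.00 ÷ £13,223,626.00 = 2.2071.
Combined leverage = 1.5488 × 2.2071 = 3.4184.

3.42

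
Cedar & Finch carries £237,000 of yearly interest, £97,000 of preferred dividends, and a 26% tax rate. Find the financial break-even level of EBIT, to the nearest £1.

Grossing the preferred dividend up to pre-tax terms: £97,000 / (1 − 0.26) = £131,081.08.
EPS = 0 when EBIT covers interest plus the pre-tax preferred burden: £237,000 + £131,081.08 = £368,081.08.

£368,081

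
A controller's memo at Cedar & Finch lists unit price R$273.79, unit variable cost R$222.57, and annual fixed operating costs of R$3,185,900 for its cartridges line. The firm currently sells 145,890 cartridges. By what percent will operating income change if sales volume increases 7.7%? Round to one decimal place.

Contribution at this volume is 145,890 × R$51.22 = R$7,472,485.80.
Subtracting fixed costs: EBIT = R$7,472,485.80 − R$3,185,900 = R$4,286,585.80.
DOL = contribution ÷ EBIT = R$7,472,485.80 ÷ R$4,286,585.80 = 1.7432.
So EBIT moves 1.7432 × (+7.7%) = +13.4%.

+13.4%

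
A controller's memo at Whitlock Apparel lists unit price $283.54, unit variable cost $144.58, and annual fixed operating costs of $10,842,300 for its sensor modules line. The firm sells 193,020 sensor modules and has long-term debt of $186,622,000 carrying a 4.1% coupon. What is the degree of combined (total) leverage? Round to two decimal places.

3.22

At 193,020 units, contribution = 193,020 × $138.96 = $26,822,059.20.
Subtracting fixed costs: EBIT = $26,822,059.20 − $10,842,300 = $15,979,759.20. Interest = $7,651,502.00, so EBIT − I = $8,328,257.20.
DCL = contribution ÷ (EBIT − I) = $26,822,059.20 ÷ $8,328,257.20 = 3.2206.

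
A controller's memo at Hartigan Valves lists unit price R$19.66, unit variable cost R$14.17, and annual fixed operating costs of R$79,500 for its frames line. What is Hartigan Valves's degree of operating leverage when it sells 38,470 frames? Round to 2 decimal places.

At 38,470 units, contribution = 38,470 × R$5.49 = R$211,200.30.
Subtracting fixed costs: EBIT = R$211,200.30 − R$79,500 = R$131,700.30.
So DOL = total CM / EBIT = R$211,200.30 / R$131,700.30 = 1.6036.

1.60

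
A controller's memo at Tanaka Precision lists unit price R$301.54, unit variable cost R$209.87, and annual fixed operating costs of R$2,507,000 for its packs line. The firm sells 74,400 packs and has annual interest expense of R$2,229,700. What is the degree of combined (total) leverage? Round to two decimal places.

3.27

Total contribution margin = 74,400 × R$91.67 = R$6,820,248.00.
Operating income = contribution − fixed costs = R$6,820,248.00 − R$2,507,000 = R$4,313,248.00. Interest = R$2,229,700.00.
DOL = R$6,820,248.00 ÷ R$4,313,248.00 = 1.5812; DFL = R$4,313,248.00 ÷ R$2,083,548.00 = 2.0701.
DCL = DOL × DFL = 1.5812 × 2.0701 = 3.2732.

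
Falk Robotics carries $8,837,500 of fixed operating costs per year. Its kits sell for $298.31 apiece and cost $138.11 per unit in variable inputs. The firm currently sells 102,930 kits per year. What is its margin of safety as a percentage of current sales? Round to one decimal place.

Contribution margin per unit = $298.31 − $138.11 = $160.20. Break-even units = $8,837,500 ÷ $160.20 = 55,165.42; break-even revenue = 55,165.42 × $298.31 = $16,456,395.91.
Current sales = 102,930 × $298.31 = $30,705,048.30.
Margin of safety = ($30,705,048.30 − $16,456,395.91) ÷ $30,705,048.30 = 46.4%.

46.4%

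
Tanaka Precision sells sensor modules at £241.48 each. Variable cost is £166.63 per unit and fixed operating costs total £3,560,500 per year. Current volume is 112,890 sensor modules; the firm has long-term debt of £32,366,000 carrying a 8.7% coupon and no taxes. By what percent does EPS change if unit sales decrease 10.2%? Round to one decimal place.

-41.6%

Contribution at this volume is 112,890 × £74.85 = £8,449,816.50.
Operating income = contribution − fixed costs = £8,449,816.50 − £3,560,500 = £4,889,316.50.
After interest of £2,815,842.00, pre-tax earnings = £2,073,474.50.
Degree of combined leverage = contribution ÷ (EBIT − I) = £8,449,816.50 ÷ £2,073,474.50 = 4.0752.
EPS therefore changes by 4.0752 × (-10.2%) = -41.6%.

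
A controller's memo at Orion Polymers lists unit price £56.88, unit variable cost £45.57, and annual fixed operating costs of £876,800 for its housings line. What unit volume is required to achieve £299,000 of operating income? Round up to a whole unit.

Unit CM = price − variable cost = £56.88 − £45.57 = £11.31.
Required volume = (fixed costs + target profit) ÷ CM = (£876,800 + £299,000) ÷ £11.31 = 103,961.10, so 103,962 housings.

103,962 housings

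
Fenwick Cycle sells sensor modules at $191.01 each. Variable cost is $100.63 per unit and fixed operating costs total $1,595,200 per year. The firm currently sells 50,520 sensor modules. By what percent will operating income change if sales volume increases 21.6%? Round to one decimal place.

Contribution at this volume is 50,520 × $90.38 = $4,565,997.60.
Subtracting fixed costs: EBIT = $4,565,997.60 − $1,595,200 = $2,970,797.60.
So DOL = total CM / EBIT = $4,565,997.60 / $2,970,797.60 = 1.5370.
So EBIT moves 1.5370 × (+21.6%) = +33.2%.

+33.2%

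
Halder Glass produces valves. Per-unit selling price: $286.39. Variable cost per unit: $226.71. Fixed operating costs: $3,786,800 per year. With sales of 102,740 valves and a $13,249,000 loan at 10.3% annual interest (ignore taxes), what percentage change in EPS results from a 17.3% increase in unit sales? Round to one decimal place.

+108.2%

Total contribution margin = 102,740 × $59.68 = $6,131,523.20.
Operating income = contribution − fixed costs = $6,131,523.20 − $3,786,800 = $2,344,723.20.
Interest = $1,364,647.00, so EBIT − I = $980,076.20.
Degree of combined leverage = contribution ÷ (EBIT − I) = $6,131,523.20 ÷ $980,076.20 = 6.2562.
EPS therefore changes by 6.2562 × (+17.3%) = +108.2%.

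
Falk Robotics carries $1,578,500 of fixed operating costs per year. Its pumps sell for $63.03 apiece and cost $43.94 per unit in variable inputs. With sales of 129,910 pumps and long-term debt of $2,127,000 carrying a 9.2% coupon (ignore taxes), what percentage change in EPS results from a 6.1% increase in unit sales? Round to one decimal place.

+21.4%

Total contribution margin = 129,910 × $19.09 = $2,479,981.90.
Operating income = contribution − fixed costs = $2,479,981.90 − $1,578,500 = $901,481.90.
Interest = $195,684.00, so EBIT − I = $705,797.90.
Degree of combined leverage = contribution ÷ (EBIT − I) = $2,479,981.90 ÷ $705,797.90 = 3.5137.
%ΔEPS = DCL × %ΔSales = 3.5137 × +6.1% = +21.4%.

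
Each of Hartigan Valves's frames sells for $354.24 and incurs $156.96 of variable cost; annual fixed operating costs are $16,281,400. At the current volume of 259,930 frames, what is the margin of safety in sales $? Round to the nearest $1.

Unit CM = price − variable cost = $354.24 − $156.96 = $197.28. Break-even units = $16,281,400 ÷ $197.28 = 82,529.40; break-even revenue = 82,529.40 × $354.24 = $29,235,214.60.
Current sales = 259,930 × $354.24 = $92,077,603.20.
Margin of safety = $92,077,603.20 − $29,235,214.60 = $62,842,389.

$62,842,389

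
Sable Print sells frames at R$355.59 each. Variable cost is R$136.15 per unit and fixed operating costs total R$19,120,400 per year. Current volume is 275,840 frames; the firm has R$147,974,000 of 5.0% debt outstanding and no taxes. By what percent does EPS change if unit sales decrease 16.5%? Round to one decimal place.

-29.4%

Contribution at this volume is 275,840 × R$219.44 = R$60,530,329.60.
EBIT = R$60,530,329.60 − R$19,120,400 = R$41,409,929.60.
After interest of R$7,398,700.00, pre-tax earnings = R$34,011,229.60.
Degree of combined leverage = contribution ÷ (EBIT − I) = R$60,530,329.60 ÷ R$34,011,229.60 = 1.7797.
EPS therefore changes by 1.7797 × (-16.5%) = -29.4%.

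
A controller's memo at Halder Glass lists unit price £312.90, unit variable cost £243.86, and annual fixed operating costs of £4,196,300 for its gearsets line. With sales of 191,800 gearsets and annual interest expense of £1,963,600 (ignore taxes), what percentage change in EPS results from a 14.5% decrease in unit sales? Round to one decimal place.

-27.1%

Contribution at this volume is 191,800 × £69.04 = £13,241,872.00.
Subtracting fixed costs: EBIT = £13,241,872.00 − £4,196,300 = £9,045,572.00.
Interest = £1,963,600.00, so EBIT − I = £7,081,972.00.
Degree of combined leverage = contribution ÷ (EBIT − I) = £13,241,872.00 ÷ £7,081,972.00 = 1.8698.
%ΔEPS = DCL × %ΔSales = 1.8698 × -14.5% = -27.1%.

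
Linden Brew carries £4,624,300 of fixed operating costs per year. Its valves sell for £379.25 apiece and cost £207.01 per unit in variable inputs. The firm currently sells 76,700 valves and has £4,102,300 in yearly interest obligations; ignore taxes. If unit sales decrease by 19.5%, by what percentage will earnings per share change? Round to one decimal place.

-57.4%

Total contribution margin = 76,700 × £172.24 = £13,210,808.00.
Subtracting fixed costs: EBIT = £13,210,808.00 − £4,624,300 = £8,586,508.00.
After interest of £4,102,300.00, pre-tax earnings = £4,484,208.00.
DCL = total CM / (EBIT − I) = £13,210,808.00 / £4,484,208.00 = 2.9461.
%ΔEPS = DCL × %ΔSales = 2.9461 × -19.5% = -57.4%.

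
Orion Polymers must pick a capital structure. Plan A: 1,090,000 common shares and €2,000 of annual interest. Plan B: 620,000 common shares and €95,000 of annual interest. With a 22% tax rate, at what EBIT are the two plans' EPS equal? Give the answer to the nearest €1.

€217,681

Set EPS_A = EPS_B: (EBIT − €2,000)(1 − 0.22) ÷ 1,090,000 = (EBIT − €95,000)(1 − 0.22) ÷ 620,000.
Cancelling (1 − t) and cross-multiplying: 620,000·(EBIT − 2,000) = 1,090,000·(EBIT − 95,000).
EBIT × (1,090,000 − 620,000) = 95,000 × 1,090,000 − 2,000 × 620,000 = 102,310,000,000, so EBIT = 102,310,000,000 ÷ 470,000 = 217,680.85.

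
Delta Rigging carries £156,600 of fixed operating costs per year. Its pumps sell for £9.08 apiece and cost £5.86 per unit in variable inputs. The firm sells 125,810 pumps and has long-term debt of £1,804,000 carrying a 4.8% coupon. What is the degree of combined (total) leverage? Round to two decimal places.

Total contribution margin = 125,810 × £3.22 = £405,108.20.
Subtracting fixed costs: EBIT = £405,108.20 − £156,600 = £248,508.20. Interest = £86,592.00.
DOL = £405,108.20 ÷ £248,508.20 = 1.6302; DFL = £248,508.20 ÷ £161,916.20 = 1.5348.
DCL = DOL × DFL = 1.6302 × 1.5348 = 2.5020.

2.50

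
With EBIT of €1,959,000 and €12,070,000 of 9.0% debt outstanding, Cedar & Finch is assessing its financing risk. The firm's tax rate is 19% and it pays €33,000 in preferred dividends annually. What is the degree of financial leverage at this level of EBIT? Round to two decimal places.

Annual interest charges come to €1,086,300.00.
Preferred dividends grossed up pre-tax: €33,000 / (1 − 0.19) = €40,740.74.
DFL = EBIT ÷ [EBIT − I − D_p/(1−t)] = €1,959,000 ÷ [€1,959,000 − €1,086,300.00 − €40,740.74] = €1,959,000 ÷ €831,959.26 = 2.3547.

2.35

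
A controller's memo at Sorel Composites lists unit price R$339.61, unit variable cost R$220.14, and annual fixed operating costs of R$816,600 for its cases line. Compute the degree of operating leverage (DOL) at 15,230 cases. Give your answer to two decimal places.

1.81

Total contribution margin = 15,230 × R$119.47 = R$1,819,528.10.
Operating income = contribution − fixed costs = R$1,819,528.10 − R$816,600 = R$1,002,928.10.
Degree of operating leverage = R$1,819,528.10 / R$1,002,928.10 = 1.8142.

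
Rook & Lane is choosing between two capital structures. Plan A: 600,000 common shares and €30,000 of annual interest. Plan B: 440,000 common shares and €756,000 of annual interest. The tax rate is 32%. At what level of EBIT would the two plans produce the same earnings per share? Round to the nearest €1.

At indifference, (EBIT − 30,000)(1 − t)/600,000 = (EBIT − 756,000)(1 − t)/440,000.
Cancelling (1 − t) and cross-multiplying: 440,000·(EBIT − 30,000) = 600,000·(EBIT − 756,000).
EBIT × (600,000 − 440,000) = 756,000 × 600,000 − 30,000 × 440,000 = 440,400,000,000, so EBIT = 440,400,000,000 ÷ 160,000 = 2,752,500.00.

€2,752,500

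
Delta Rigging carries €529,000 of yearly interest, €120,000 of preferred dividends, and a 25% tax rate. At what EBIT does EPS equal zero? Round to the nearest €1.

€689,000

Preferred dividends are paid after tax, so their pre-tax equivalent is €120,000 ÷ (1 − 0.25) = €160,000.00.
EPS = 0 when EBIT covers interest plus the pre-tax preferred burden: €529,000 + €160,000.00 = €689,000.00.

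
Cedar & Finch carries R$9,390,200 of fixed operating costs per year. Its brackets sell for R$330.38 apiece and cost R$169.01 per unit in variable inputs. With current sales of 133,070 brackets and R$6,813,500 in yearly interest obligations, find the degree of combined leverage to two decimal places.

At 133,070 units, contribution = 133,070 × R$161.37 = R$21,473,505.90.
Subtracting fixed costs: EBIT = R$21,473,505.90 − R$9,390,200 = R$12,083,305.90. Interest = R$6,813,500.00, so EBIT − I = R$5,269,805.90.
DCL = contribution ÷ (EBIT − I) = R$21,473,505.90 ÷ R$5,269,805.90 = 4.0748.

4.07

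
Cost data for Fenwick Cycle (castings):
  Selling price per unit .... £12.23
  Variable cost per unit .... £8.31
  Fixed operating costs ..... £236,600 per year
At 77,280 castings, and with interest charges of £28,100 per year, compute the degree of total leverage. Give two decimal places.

Contribution at this volume is 77,280 × £3.92 = £302,937.60.
EBIT = £302,937.60 − £236,600 = £66,337.60. Interest = £28,100.00.
DOL = £302,937.60 ÷ £66,337.60 = 4.5666; DFL = £66,337.60 ÷ £38,237.60 = 1.7349.
Combined leverage = 4.5666 × 1.7349 = 7.9226.

7.92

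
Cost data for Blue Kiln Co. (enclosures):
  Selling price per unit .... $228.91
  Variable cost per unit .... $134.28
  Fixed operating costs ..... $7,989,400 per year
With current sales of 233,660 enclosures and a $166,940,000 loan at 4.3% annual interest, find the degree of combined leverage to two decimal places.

3.18

Total contribution margin = 233,660 × $94.63 = $22,111,245.80.
Subtracting fixed costs: EBIT = $22,111,245.80 − $7,989,400 = $14,121,845.80. Interest = $7,178,420.00.
DOL = $22,111,245.80 ÷ $14,121,845.80 = 1.5657; DFL = $14,121,845.80 ÷ $6,943,425.80 = 2.0338.
DCL = DOL × DFL = 1.5657 × 2.0338 = 3.1843.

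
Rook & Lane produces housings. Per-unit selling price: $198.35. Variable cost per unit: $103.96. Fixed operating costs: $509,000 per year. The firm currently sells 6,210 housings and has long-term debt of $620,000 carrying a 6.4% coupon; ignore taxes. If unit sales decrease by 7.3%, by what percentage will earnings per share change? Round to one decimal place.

-114.2%

Contribution at this volume is 6,210 × $94.39 = $586,161.90.
Subtracting fixed costs: EBIT = $586,161.90 − $509,000 = $77,161.90.
Interest = $39,680.00, so EBIT − I = $37,481.90.
Degree of combined leverage = contribution ÷ (EBIT − I) = $586,161.90 ÷ $37,481.90 = 15.6385.
EPS therefore changes by 15.6385 × (-7.3%) = -114.2%.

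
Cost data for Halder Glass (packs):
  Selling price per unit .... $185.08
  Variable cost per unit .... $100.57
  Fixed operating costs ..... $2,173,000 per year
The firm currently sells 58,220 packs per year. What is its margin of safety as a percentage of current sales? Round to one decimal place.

55.8%

Each unit contributes $185.08 − $100.57 = $84.51. Break-even units = $2,173,000 ÷ $84.51 = 25,712.93; break-even revenue = 25,712.93 × $185.08 = $4,758,949.71.
Current sales = 58,220 × $185.08 = $10,775,357.60.
Margin of safety = ($10,775,357.60 − $4,758,949.71) ÷ $10,775,357.60 = 55.8%.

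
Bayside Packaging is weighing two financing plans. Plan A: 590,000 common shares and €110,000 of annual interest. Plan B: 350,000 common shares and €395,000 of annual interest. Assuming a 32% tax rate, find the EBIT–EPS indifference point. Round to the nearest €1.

€810,625

Set EPS_A = EPS_B: (EBIT − €110,000)(1 − 0.32) ÷ 590,000 = (EBIT − €395,000)(1 − 0.32) ÷ 350,000.
Cancelling (1 − t) and cross-multiplying: 350,000·(EBIT − 110,000) = 590,000·(EBIT − 395,000).
EBIT × (590,000 − 350,000) = 395,000 × 590,000 − 110,000 × 350,000 = 194,550,000,000, so EBIT = 194,550,000,000 ÷ 240,000 = 810,625.00.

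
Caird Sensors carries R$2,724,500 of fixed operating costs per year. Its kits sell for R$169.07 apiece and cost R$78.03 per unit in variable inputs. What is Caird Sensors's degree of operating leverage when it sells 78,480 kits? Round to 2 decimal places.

At 78,480 units, contribution = 78,480 × R$91.04 = R$7,144,819.20.
Subtracting fixed costs: EBIT = R$7,144,819.20 − R$2,724,500 = R$4,420,319.20.
Degree of operating leverage = R$7,144,819.20 / R$4,420,319.20 = 1.6164.

1.62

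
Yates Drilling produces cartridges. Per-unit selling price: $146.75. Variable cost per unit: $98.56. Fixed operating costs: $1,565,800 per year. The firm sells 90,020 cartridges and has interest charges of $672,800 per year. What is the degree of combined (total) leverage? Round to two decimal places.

Contribution at this volume is 90,020 × $48.19 = $4,338,063.80.
EBIT = $4,338,063.80 − $1,565,800 = $2,772,263.80. Interest = $672,800.00, so EBIT − I = $2,099,463.80.
Degree of total leverage = total CM / (EBIT − interest) = $4,338,063.80 / $2,099,463.80 = 2.0663.

2.07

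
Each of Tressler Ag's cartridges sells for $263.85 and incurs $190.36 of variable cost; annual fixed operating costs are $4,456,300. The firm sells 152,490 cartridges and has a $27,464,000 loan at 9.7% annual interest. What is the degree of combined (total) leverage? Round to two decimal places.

2.74

Total contribution margin = 152,490 × $73.49 = $11,206,490.10.
EBIT = $11,206,490.10 − $4,456,300 = $6,750,190.10. Interest = $2,664,008.00.
DOL = $11,206,490.10 ÷ $6,750,190.10 = 1.6602; DFL = $6,750,190.10 ÷ $4,086,182.10 = 1.6520.
Combined leverage = 1.6602 × 1.6520 = 2.7427.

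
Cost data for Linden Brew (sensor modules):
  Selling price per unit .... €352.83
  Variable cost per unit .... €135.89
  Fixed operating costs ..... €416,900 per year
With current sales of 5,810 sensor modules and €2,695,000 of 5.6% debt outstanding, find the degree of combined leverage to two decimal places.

Total contribution margin = 5,810 × €216.94 = €1,260,421.40.
Operating income = contribution − fixed costs = €1,260,421.40 − €416,900 = €843,521.40. Interest = €150,920.00.
DOL = €1,260,421.40 ÷ €843,521.40 = 1.4942; DFL = €843,521.40 ÷ €692,601.40 = 1.2179.
Combined leverage = 1.4942 × 1.2179 = 1.8198.

1.82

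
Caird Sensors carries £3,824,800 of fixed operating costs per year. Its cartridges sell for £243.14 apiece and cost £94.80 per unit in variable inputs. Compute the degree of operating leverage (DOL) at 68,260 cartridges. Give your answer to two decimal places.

1.61

At 68,260 units, contribution = 68,260 × £148.34 = £10,125,688.40.
Subtracting fixed costs: EBIT = £10,125,688.40 − £3,824,800 = £6,300,888.40.
Degree of operating leverage = £10,125,688.40 / £6,300,888.40 = 1.6070.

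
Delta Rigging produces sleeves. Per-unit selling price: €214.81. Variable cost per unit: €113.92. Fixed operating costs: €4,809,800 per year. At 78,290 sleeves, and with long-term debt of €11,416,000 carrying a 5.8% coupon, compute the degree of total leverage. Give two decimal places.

3.25

Contribution at this volume is 78,290 × €100.89 = €7,898,678.10.
Operating income = contribution − fixed costs = €7,898,678.10 − €4,809,800 = €3,088,878.10. Interest = €662,128.00.
DOL = €7,898,678.10 ÷ €3,088,878.10 = 2.5571; DFL = €3,088,878.10 ÷ €2,426,750.10 = 1.2728.
Combined leverage = 2.5571 × 1.2728 = 3.2547.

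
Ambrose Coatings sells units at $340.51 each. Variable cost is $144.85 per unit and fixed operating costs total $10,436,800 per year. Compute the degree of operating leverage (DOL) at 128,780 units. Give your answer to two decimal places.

1.71

At 128,780 units, contribution = 128,780 × $195.66 = $25,197,094.80.
EBIT = $25,197,094.80 − $10,436,800 = $14,760,294.80.
Degree of operating leverage = $25,197,094.80 / $14,760,294.80 = 1.7071.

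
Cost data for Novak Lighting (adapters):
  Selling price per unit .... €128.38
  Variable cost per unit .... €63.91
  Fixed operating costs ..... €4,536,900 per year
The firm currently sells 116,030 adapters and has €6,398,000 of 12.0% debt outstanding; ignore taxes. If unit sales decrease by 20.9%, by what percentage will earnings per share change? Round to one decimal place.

At 116,030 units, contribution = 116,030 × €64.47 = €7,480,454.10.
Operating income = contribution − fixed costs = €7,480,454.10 − €4,536,900 = €2,943,554.10.
Interest = €767,760.00, so EBIT − I = €2,175,794.10.
DCL = total CM / (EBIT − I) = €7,480,454.10 / €2,175,794.10 = 3.4380.
EPS therefore changes by 3.4380 × (-20.9%) = -71.9%.

-71.9%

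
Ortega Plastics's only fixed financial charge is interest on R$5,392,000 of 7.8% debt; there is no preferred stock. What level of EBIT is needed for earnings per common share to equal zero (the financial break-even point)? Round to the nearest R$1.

R$420,576

Annual interest = 7.8% × R$5,392,000 = R$420,576.00.
With no preferred dividends, EPS = 0 when EBIT exactly covers interest, so the financial break-even EBIT is R$420,576.00.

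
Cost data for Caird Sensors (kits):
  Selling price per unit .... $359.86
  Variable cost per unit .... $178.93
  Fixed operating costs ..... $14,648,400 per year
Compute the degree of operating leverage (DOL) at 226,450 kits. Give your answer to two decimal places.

Contribution at this volume is 226,450 × $180.93 = $40,971,598.50.
EBIT = $40,971,598.50 − $14,648,400 = $26,323,198.50.
Degree of operating leverage = $40,971,598.50 / $26,323,198.50 = 1.5565.

1.56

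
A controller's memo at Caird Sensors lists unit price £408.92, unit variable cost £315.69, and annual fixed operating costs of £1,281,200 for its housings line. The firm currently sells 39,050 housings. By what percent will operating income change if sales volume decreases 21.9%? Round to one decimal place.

At 39,050 units, contribution = 39,050 × £93.23 = £3,640,631.50.
EBIT = £3,640,631.50 − £1,281,200 = £2,359,431.50.
So DOL = total CM / EBIT = £3,640,631.50 / £2,359,431.50 = 1.5430.
So EBIT moves 1.5430 × (-21.9%) = -33.8%.

-33.8%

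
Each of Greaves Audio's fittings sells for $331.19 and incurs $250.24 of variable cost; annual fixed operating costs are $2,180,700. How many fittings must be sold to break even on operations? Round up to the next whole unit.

Contribution margin per unit = $331.19 − $250.24 = $80.95.
Break-even Q = $2,180,700 / $80.95 = 26,938.85 → 26,939 fittings.

26,939 fittings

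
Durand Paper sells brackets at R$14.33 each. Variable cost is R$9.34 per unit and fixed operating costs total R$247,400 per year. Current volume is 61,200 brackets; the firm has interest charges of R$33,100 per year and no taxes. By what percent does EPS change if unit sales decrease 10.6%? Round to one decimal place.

At 61,200 units, contribution = 61,200 × R$4.99 = R$305,388.00.
Operating income = contribution − fixed costs = R$305,388.00 − R$247,400 = R$57,988.00.
Interest = R$33,100.00, so EBIT − I = R$24,888.00.
DCL = total CM / (EBIT − I) = R$305,388.00 / R$24,888.00 = 12.2705.
%ΔEPS = DCL × %ΔSales = 12.2705 × -10.6% = -130.1%.

-130.1%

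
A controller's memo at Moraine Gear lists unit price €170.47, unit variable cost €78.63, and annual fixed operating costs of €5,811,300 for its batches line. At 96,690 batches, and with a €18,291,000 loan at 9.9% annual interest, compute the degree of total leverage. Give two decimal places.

Contribution at this volume is 96,690 × €91.84 = €8,880,009.60.
Operating income = contribution − fixed costs = €8,880,009.60 − €5,811,300 = €3,068,709.60. Interest = €1,810,809.00, so EBIT − I = €1,257,900.60.
DCL = contribution ÷ (EBIT − I) = €8,880,009.60 ÷ €1,257,900.60 = 7.0594.

7.06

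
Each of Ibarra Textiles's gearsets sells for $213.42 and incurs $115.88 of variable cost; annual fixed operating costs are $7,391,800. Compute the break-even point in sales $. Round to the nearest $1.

Contribution margin per unit = $213.42 − $115.88 = $97.54, a CM ratio of $97.54 ÷ $213.42 = 0.4570.
Break-even revenue = fixed costs × price ÷ CM = $7,391,800 × $213.42 ÷ $97.54 = $16,173,446.

$16,173,446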